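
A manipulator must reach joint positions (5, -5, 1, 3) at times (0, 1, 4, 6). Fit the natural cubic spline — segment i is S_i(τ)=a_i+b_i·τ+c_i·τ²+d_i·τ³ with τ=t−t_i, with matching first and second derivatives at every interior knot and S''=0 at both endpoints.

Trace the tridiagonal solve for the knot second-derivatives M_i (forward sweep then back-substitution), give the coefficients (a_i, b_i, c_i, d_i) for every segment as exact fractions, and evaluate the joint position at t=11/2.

  seg 0: a=5 b=-833/71 c=0 d=123/71
  seg 1: a=-5 b=-464/71 c=369/71 d=-167/213
  seg 2: a=1 b=247/71 c=-132/71 d=22/71
S(11/2) = 875/284

Δ: Δ0=-10, Δ1=2, Δ2=1
row 1: diag=8, rhs=72; c'=3/8, d'=9
row 2: denom=10−3·3/8=71/8; d'=(-6−3·9)/(71/8)=-264/71
back: M2=-264/71
back: M1=9−3/8·-264/71=738/71
M: M0=0, M1=738/71, M2=-264/71, M3=0
seg 0: a=5, c=M0/2=0, d=(M1−M0)/(6·1)=123/71, b=Δ0−h0·(2M0+M1)/6=-833/71
seg 1: a=-5, c=M1/2=369/71, d=(M2−M1)/(6·3)=-167/213, b=Δ1−h1·(2M1+M2)/6=-464/71
seg 2: a=1, c=M2/2=-132/71, d=(M3−M2)/(6·2)=22/71, b=Δ2−h2·(2M2+M3)/6=247/71
t_q=11/2 → seg 2, τ=3/2; S=1+247/71·τ+-132/71·τ²+22/71·τ³=875/284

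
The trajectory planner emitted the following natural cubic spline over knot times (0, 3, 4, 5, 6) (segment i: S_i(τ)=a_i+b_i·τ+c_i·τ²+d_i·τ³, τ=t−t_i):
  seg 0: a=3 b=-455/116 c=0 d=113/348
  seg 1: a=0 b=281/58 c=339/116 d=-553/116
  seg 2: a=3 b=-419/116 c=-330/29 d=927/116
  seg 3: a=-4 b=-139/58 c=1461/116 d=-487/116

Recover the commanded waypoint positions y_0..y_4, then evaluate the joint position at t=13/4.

y_0 = S_0(0) = a_0 = 3
y_1 = S_1(0) = a_1 = 0
y_2 = S_2(0) = a_2 = 3
y_3 = S_3(0) = a_3 = -4
y_4 = S_3(1) = 2
t_q=13/4 is in segment 1 (τ=1/4); S_1(τ)=9795/7424

y_0=3 y_1=0 y_2=3 y_3=-4 y_4=2
S(13/4) = 9795/7424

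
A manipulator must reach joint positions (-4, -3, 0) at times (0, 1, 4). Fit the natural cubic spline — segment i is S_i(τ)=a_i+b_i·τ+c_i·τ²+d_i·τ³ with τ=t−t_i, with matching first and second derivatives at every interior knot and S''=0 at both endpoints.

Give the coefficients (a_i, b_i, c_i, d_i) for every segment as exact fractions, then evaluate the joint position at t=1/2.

Δ: Δ0=1, Δ1=1
row 1: diag=8, rhs=0; c'=3/8, d'=0
back: M1=0
M: M0=0, M1=0, M2=0
seg 0: a=-4, c=M0/2=0, d=(M1−M0)/(6·1)=0, b=Δ0−h0·(2M0+M1)/6=1
seg 1: a=-3, c=M1/2=0, d=(M2−M1)/(6·3)=0, b=Δ1−h1·(2M1+M2)/6=1
t_q=1/2 → seg 0, τ=1/2; S=-4+1·τ+0·τ²+0·τ³=-7/2

  seg 0: a=-4 b=1 c=0 d=0
  seg 1: a=-3 b=1 c=0 d=0
S(1/2) = -7/2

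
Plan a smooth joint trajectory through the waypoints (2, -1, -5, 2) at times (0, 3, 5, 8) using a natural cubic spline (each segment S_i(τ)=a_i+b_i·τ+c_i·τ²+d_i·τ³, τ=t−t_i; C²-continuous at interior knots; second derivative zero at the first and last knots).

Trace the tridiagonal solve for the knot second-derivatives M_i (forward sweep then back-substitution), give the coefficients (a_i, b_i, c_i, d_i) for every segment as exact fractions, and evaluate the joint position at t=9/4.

  seg 0: a=2 b=-5/12 c=0 d=-7/108
  seg 1: a=-1 b=-13/6 c=-7/12 d=1/3
  seg 2: a=-5 b=-1/2 c=17/12 d=-17/108
S(9/4) = 83/256

Δ: Δ0=-1, Δ1=-2, Δ2=7/3
row 1: diag=10, rhs=-6; c'=1/5, d'=-3/5
row 2: denom=10−2·1/5=48/5; d'=(26−2·-3/5)/(48/5)=17/6
back: M2=17/6
back: M1=-3/5−1/5·17/6=-7/6
M: M0=0, M1=-7/6, M2=17/6, M3=0
seg 0: a=2, c=M0/2=0, d=(M1−M0)/(6·3)=-7/108, b=Δ0−h0·(2M0+M1)/6=-5/12
seg 1: a=-1, c=M1/2=-7/12, d=(M2−M1)/(6·2)=1/3, b=Δ1−h1·(2M1+M2)/6=-13/6
seg 2: a=-5, c=M2/2=17/12, d=(M3−M2)/(6·3)=-17/108, b=Δ2−h2·(2M2+M3)/6=-1/2
t_q=9/4 → seg 0, τ=9/4; S=2+-5/12·τ+0·τ²+-7/108·τ³=83/256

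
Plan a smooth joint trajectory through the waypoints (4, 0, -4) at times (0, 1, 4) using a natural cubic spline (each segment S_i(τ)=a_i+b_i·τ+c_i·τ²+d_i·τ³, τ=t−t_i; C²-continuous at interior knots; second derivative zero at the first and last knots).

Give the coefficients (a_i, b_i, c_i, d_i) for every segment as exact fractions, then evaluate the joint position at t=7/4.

  seg 0: a=4 b=-13/3 c=0 d=1/3
  seg 1: a=0 b=-10/3 c=1 d=-1/9
S(7/4) = -127/64

Δ: Δ0=-4, Δ1=-4/3
row 1: diag=8, rhs=16; c'=3/8, d'=2
back: M1=2
M: M0=0, M1=2, M2=0
seg 0: a=4, c=M0/2=0, d=(M1−M0)/(6·1)=1/3, b=Δ0−h0·(2M0+M1)/6=-13/3
seg 1: a=0, c=M1/2=1, d=(M2−M1)/(6·3)=-1/9, b=Δ1−h1·(2M1+M2)/6=-10/3
t_q=7/4 → seg 1, τ=3/4; S=0+-10/3·τ+1·τ²+-1/9·τ³=-127/64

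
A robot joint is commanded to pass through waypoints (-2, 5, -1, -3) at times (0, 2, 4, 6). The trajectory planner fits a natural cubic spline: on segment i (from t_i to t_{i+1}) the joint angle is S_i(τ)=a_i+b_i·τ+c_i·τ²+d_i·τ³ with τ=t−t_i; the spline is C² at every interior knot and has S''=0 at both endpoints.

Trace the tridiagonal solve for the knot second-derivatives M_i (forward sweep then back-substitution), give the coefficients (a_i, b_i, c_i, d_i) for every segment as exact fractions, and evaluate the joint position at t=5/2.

Δ: Δ0=7/2, Δ1=-3, Δ2=-1
row 1: diag=8, rhs=-39; c'=1/4, d'=-39/8
row 2: denom=8−2·1/4=15/2; d'=(12−2·-39/8)/(15/2)=29/10
back: M2=29/10
back: M1=-39/8−1/4·29/10=-28/5
M: M0=0, M1=-28/5, M2=29/10, M3=0
seg 0: a=-2, c=M0/2=0, d=(M1−M0)/(6·2)=-7/15, b=Δ0−h0·(2M0+M1)/6=161/30
seg 1: a=5, c=M1/2=-14/5, d=(M2−M1)/(6·2)=17/24, b=Δ1−h1·(2M1+M2)/6=-7/30
seg 2: a=-1, c=M2/2=29/20, d=(M3−M2)/(6·2)=-29/120, b=Δ2−h2·(2M2+M3)/6=-44/15
t_q=5/2 → seg 1, τ=1/2; S=5+-7/30·τ+-14/5·τ²+17/24·τ³=1367/320

  seg 0: a=-2 b=161/30 c=0 d=-7/15
  seg 1: a=5 b=-7/30 c=-14/5 d=17/24
  seg 2: a=-1 b=-44/15 c=29/20 d=-29/120
S(5/2) = 1367/320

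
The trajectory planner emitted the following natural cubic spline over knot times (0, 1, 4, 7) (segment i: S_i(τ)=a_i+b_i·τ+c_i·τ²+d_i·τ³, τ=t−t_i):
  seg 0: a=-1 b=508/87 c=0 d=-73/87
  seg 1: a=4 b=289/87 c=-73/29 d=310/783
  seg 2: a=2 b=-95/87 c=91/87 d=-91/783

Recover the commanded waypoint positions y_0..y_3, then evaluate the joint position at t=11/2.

y_0 = S_0(0) = a_0 = -1
y_1 = S_1(0) = a_1 = 4
y_2 = S_2(0) = a_2 = 2
y_3 = S_2(3) = 5
t_q=11/2 is in segment 2 (τ=3/2); S_2(τ)=539/232

y_0=-1 y_1=4 y_2=2 y_3=5
S(11/2) = 539/232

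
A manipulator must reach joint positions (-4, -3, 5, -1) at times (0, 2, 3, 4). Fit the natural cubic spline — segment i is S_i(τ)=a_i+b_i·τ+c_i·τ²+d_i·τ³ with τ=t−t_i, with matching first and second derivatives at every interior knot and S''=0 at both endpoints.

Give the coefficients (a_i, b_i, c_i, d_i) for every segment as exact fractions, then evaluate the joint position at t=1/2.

  seg 0: a=-4 b=-153/46 c=0 d=22/23
  seg 1: a=-3 b=375/46 c=132/23 d=-271/46
  seg 2: a=5 b=45/23 c=-549/46 d=183/46
S(1/2) = -255/46

Δ: Δ0=1/2, Δ1=8, Δ2=-6
row 1: diag=6, rhs=45; c'=1/6, d'=15/2
row 2: denom=4−1·1/6=23/6; d'=(-84−1·15/2)/(23/6)=-549/23
back: M2=-549/23
back: M1=15/2−1/6·-549/23=264/23
M: M0=0, M1=264/23, M2=-549/23, M3=0
seg 0: a=-4, c=M0/2=0, d=(M1−M0)/(6·2)=22/23, b=Δ0−h0·(2M0+M1)/6=-153/46
seg 1: a=-3, c=M1/2=132/23, d=(M2−M1)/(6·1)=-271/46, b=Δ1−h1·(2M1+M2)/6=375/46
seg 2: a=5, c=M2/2=-549/46, d=(M3−M2)/(6·1)=183/46, b=Δ2−h2·(2M2+M3)/6=45/23
t_q=1/2 → seg 0, τ=1/2; S=-4+-153/46·τ+0·τ²+22/23·τ³=-255/46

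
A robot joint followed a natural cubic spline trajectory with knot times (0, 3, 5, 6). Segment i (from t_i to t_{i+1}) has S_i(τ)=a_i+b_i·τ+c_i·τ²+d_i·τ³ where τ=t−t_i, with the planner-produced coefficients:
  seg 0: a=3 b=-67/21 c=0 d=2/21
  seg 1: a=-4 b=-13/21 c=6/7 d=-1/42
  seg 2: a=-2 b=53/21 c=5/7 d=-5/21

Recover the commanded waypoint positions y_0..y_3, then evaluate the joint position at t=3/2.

y_0 = S_0(0) = a_0 = 3
y_1 = S_1(0) = a_1 = -4
y_2 = S_2(0) = a_2 = -2
y_3 = S_2(1) = 1
t_q=3/2 is in segment 0 (τ=3/2); S_0(τ)=-41/28

y_0=3 y_1=-4 y_2=-2 y_3=1
S(3/2) = -41/28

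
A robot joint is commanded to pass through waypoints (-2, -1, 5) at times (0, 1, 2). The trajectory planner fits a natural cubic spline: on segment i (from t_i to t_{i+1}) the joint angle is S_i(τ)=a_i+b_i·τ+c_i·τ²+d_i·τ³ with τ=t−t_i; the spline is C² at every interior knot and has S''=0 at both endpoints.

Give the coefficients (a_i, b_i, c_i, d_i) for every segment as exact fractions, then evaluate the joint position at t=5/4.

Δ: Δ0=1, Δ1=6
row 1: diag=4, rhs=30; c'=1/4, d'=15/2
back: M1=15/2
M: M0=0, M1=15/2, M2=0
seg 0: a=-2, c=M0/2=0, d=(M1−M0)/(6·1)=5/4, b=Δ0−h0·(2M0+M1)/6=-1/4
seg 1: a=-1, c=M1/2=15/4, d=(M2−M1)/(6·1)=-5/4, b=Δ1−h1·(2M1+M2)/6=7/2
t_q=5/4 → seg 1, τ=1/4; S=-1+7/2·τ+15/4·τ²+-5/4·τ³=23/256

  seg 0: a=-2 b=-1/4 c=0 d=5/4
  seg 1: a=-1 b=7/2 c=15/4 d=-5/4
S(5/4) = 23/256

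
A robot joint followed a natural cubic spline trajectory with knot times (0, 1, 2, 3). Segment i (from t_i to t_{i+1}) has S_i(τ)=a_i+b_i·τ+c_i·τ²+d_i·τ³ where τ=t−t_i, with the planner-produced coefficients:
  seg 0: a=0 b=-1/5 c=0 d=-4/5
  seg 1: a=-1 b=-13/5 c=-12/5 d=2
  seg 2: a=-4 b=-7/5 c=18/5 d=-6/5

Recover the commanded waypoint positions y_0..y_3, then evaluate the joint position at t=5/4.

y_0 = S_0(0) = a_0 = 0
y_1 = S_1(0) = a_1 = -1
y_2 = S_2(0) = a_2 = -4
y_3 = S_2(1) = -3
t_q=5/4 is in segment 1 (τ=1/4); S_1(τ)=-283/160

y_0=0 y_1=-1 y_2=-4 y_3=-3
S(5/4) = -283/160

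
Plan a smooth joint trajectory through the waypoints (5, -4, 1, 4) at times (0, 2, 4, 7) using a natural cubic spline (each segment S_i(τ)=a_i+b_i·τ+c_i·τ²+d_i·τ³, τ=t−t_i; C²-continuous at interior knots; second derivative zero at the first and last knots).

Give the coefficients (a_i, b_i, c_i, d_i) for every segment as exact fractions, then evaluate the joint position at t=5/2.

Δ: Δ0=-9/2, Δ1=5/2, Δ2=1
row 1: diag=8, rhs=42; c'=1/4, d'=21/4
row 2: denom=10−2·1/4=19/2; d'=(-9−2·21/4)/(19/2)=-39/19
back: M2=-39/19
back: M1=21/4−1/4·-39/19=219/38
M: M0=0, M1=219/38, M2=-39/19, M3=0
seg 0: a=5, c=M0/2=0, d=(M1−M0)/(6·2)=73/152, b=Δ0−h0·(2M0+M1)/6=-122/19
seg 1: a=-4, c=M1/2=219/76, d=(M2−M1)/(6·2)=-99/152, b=Δ1−h1·(2M1+M2)/6=-25/38
seg 2: a=1, c=M2/2=-39/38, d=(M3−M2)/(6·3)=13/114, b=Δ2−h2·(2M2+M3)/6=58/19
t_q=5/2 → seg 1, τ=1/2; S=-4+-25/38·τ+219/76·τ²+-99/152·τ³=-4487/1216

  seg 0: a=5 b=-122/19 c=0 d=73/152
  seg 1: a=-4 b=-25/38 c=219/76 d=-99/152
  seg 2: a=1 b=58/19 c=-39/38 d=13/114
S(5/2) = -4487/1216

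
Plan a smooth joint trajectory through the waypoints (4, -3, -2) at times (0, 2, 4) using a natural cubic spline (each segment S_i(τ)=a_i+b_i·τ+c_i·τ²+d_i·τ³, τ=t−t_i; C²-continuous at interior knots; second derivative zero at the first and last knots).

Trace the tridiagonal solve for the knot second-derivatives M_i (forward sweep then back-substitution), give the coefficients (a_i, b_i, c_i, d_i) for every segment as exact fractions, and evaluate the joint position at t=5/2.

  seg 0: a=4 b=-9/2 c=0 d=1/4
  seg 1: a=-3 b=-3/2 c=3/2 d=-1/4
S(5/2) = -109/32

Δ: Δ0=-7/2, Δ1=1/2
row 1: diag=8, rhs=24; c'=1/4, d'=3
back: M1=3
M: M0=0, M1=3, M2=0
seg 0: a=4, c=M0/2=0, d=(M1−M0)/(6·2)=1/4, b=Δ0−h0·(2M0+M1)/6=-9/2
seg 1: a=-3, c=M1/2=3/2, d=(M2−M1)/(6·2)=-1/4, b=Δ1−h1·(2M1+M2)/6=-3/2
t_q=5/2 → seg 1, τ=1/2; S=-3+-3/2·τ+3/2·τ²+-1/4·τ³=-109/32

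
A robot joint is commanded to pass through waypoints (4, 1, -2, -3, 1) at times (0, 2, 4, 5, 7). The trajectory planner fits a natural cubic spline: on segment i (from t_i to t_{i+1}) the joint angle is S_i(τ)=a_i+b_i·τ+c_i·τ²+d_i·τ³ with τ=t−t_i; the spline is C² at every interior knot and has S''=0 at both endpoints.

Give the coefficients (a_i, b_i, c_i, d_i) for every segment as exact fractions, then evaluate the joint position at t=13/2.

  seg 0: a=4 b=-3/2 c=0 d=0
  seg 1: a=1 b=-3/2 c=0 d=0
  seg 2: a=-2 b=-3/2 c=0 d=1/2
  seg 3: a=-3 b=0 c=3/2 d=-1/4
S(13/2) = -15/32

Δ: Δ0=-3/2, Δ1=-3/2, Δ2=-1, Δ3=2
row 1: diag=8, rhs=0; c'=1/4, d'=0
row 2: denom=6−2·1/4=11/2; d'=(3−2·0)/(11/2)=6/11
row 3: denom=6−1·2/11=64/11; d'=(18−1·6/11)/(64/11)=3
back: M3=3
back: M2=6/11−2/11·3=0
back: M1=0−1/4·0=0
M: M0=0, M1=0, M2=0, M3=3, M4=0
seg 0: a=4, c=M0/2=0, d=(M1−M0)/(6·2)=0, b=Δ0−h0·(2M0+M1)/6=-3/2
seg 1: a=1, c=M1/2=0, d=(M2−M1)/(6·2)=0, b=Δ1−h1·(2M1+M2)/6=-3/2
seg 2: a=-2, c=M2/2=0, d=(M3−M2)/(6·1)=1/2, b=Δ2−h2·(2M2+M3)/6=-3/2
seg 3: a=-3, c=M3/2=3/2, d=(M4−M3)/(6·2)=-1/4, b=Δ3−h3·(2M3+M4)/6=0
t_q=13/2 → seg 3, τ=3/2; S=-3+0·τ+3/2·τ²+-1/4·τ³=-15/32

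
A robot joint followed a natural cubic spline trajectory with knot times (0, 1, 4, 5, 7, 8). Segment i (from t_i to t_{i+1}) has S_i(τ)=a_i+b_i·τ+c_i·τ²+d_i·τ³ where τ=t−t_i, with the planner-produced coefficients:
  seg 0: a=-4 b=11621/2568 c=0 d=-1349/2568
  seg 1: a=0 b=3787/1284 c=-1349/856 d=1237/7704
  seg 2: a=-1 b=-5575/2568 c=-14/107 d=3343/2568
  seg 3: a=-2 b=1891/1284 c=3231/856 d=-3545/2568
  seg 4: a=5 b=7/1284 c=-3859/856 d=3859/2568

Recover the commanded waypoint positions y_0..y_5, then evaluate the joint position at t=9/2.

y_0 = S_0(0) = a_0 = -4
y_1 = S_1(0) = a_1 = 0
y_2 = S_2(0) = a_2 = -1
y_3 = S_3(0) = a_3 = -2
y_4 = S_4(0) = a_4 = 5
y_5 = S_4(1) = 2
t_q=9/2 is in segment 2 (τ=1/2); S_2(τ)=-13391/6848

y_0=-4 y_1=0 y_2=-1 y_3=-2 y_4=5 y_5=2
S(9/2) = -13391/6848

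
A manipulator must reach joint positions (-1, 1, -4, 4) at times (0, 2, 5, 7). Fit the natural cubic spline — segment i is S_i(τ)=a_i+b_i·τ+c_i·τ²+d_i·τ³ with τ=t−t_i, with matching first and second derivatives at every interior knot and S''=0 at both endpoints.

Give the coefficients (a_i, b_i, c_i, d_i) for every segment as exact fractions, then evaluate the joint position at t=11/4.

Δ: Δ0=1, Δ1=-5/3, Δ2=4
row 1: diag=10, rhs=-16; c'=3/10, d'=-8/5
row 2: denom=10−3·3/10=91/10; d'=(34−3·-8/5)/(91/10)=388/91
back: M2=388/91
back: M1=-8/5−3/10·388/91=-262/91
M: M0=0, M1=-262/91, M2=388/91, M3=0
seg 0: a=-1, c=M0/2=0, d=(M1−M0)/(6·2)=-131/546, b=Δ0−h0·(2M0+M1)/6=535/273
seg 1: a=1, c=M1/2=-131/91, d=(M2−M1)/(6·3)=25/63, b=Δ1−h1·(2M1+M2)/6=-251/273
seg 2: a=-4, c=M2/2=194/91, d=(M3−M2)/(6·2)=-97/273, b=Δ2−h2·(2M2+M3)/6=316/273
t_q=11/4 → seg 1, τ=3/4; S=1+-251/273·τ+-131/91·τ²+25/63·τ³=-1933/5824

  seg 0: a=-1 b=535/273 c=0 d=-131/546
  seg 1: a=1 b=-251/273 c=-131/91 d=25/63
  seg 2: a=-4 b=316/273 c=194/91 d=-97/273
S(11/4) = -1933/5824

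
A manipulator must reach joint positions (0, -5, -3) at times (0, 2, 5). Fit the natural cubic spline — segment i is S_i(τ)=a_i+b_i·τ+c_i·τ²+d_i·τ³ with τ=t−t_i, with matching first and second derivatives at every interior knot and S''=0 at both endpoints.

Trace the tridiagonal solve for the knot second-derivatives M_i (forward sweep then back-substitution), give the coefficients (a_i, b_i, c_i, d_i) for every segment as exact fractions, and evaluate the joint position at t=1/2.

Δ: Δ0=-5/2, Δ1=2/3
row 1: diag=10, rhs=19; c'=3/10, d'=19/10
back: M1=19/10
M: M0=0, M1=19/10, M2=0
seg 0: a=0, c=M0/2=0, d=(M1−M0)/(6·2)=19/120, b=Δ0−h0·(2M0+M1)/6=-47/15
seg 1: a=-5, c=M1/2=19/20, d=(M2−M1)/(6·3)=-19/180, b=Δ1−h1·(2M1+M2)/6=-37/30
t_q=1/2 → seg 0, τ=1/2; S=0+-47/15·τ+0·τ²+19/120·τ³=-99/64

  seg 0: a=0 b=-47/15 c=0 d=19/120
  seg 1: a=-5 b=-37/30 c=19/20 d=-19/180
S(1/2) = -99/64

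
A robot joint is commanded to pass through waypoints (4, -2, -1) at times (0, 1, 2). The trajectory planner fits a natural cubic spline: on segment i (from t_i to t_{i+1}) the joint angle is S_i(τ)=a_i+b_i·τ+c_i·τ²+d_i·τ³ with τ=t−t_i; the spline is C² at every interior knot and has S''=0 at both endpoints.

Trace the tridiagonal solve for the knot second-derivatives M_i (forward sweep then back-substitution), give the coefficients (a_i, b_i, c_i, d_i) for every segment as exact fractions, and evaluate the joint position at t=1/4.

Δ: Δ0=-6, Δ1=1
row 1: diag=4, rhs=42; c'=1/4, d'=21/2
back: M1=21/2
M: M0=0, M1=21/2, M2=0
seg 0: a=4, c=M0/2=0, d=(M1−M0)/(6·1)=7/4, b=Δ0−h0·(2M0+M1)/6=-31/4
seg 1: a=-2, c=M1/2=21/4, d=(M2−M1)/(6·1)=-7/4, b=Δ1−h1·(2M1+M2)/6=-5/2
t_q=1/4 → seg 0, τ=1/4; S=4+-31/4·τ+0·τ²+7/4·τ³=535/256

  seg 0: a=4 b=-31/4 c=0 d=7/4
  seg 1: a=-2 b=-5/2 c=21/4 d=-7/4
S(1/4) = 535/256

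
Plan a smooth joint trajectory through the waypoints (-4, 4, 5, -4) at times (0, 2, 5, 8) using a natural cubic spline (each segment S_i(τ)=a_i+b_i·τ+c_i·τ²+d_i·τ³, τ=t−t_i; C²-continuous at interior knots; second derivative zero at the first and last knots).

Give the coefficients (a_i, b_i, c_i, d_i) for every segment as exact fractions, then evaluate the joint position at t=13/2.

  seg 0: a=-4 b=512/111 c=0 d=-17/111
  seg 1: a=4 b=308/111 c=-34/37 d=35/999
  seg 2: a=5 b=-199/111 c=-67/111 d=67/999
S(13/2) = 349/296

Δ: Δ0=4, Δ1=1/3, Δ2=-3
row 1: diag=10, rhs=-22; c'=3/10, d'=-11/5
row 2: denom=12−3·3/10=111/10; d'=(-20−3·-11/5)/(111/10)=-134/111
back: M2=-134/111
back: M1=-11/5−3/10·-134/111=-68/37
M: M0=0, M1=-68/37, M2=-134/111, M3=0
seg 0: a=-4, c=M0/2=0, d=(M1−M0)/(6·2)=-17/111, b=Δ0−h0·(2M0+M1)/6=512/111
seg 1: a=4, c=M1/2=-34/37, d=(M2−M1)/(6·3)=35/999, b=Δ1−h1·(2M1+M2)/6=308/111
seg 2: a=5, c=M2/2=-67/111, d=(M3−M2)/(6·3)=67/999, b=Δ2−h2·(2M2+M3)/6=-199/111
t_q=13/2 → seg 2, τ=3/2; S=5+-199/111·τ+-67/111·τ²+67/999·τ³=349/296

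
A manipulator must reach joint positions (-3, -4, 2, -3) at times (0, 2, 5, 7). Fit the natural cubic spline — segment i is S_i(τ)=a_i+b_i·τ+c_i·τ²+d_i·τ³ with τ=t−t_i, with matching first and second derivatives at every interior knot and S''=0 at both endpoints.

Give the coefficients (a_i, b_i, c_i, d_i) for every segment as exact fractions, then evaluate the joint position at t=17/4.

Δ: Δ0=-1/2, Δ1=2, Δ2=-5/2
row 1: diag=10, rhs=15; c'=3/10, d'=3/2
row 2: denom=10−3·3/10=91/10; d'=(-27−3·3/2)/(91/10)=-45/13
back: M2=-45/13
back: M1=3/2−3/10·-45/13=33/13
M: M0=0, M1=33/13, M2=-45/13, M3=0
seg 0: a=-3, c=M0/2=0, d=(M1−M0)/(6·2)=11/52, b=Δ0−h0·(2M0+M1)/6=-35/26
seg 1: a=-4, c=M1/2=33/26, d=(M2−M1)/(6·3)=-1/3, b=Δ1−h1·(2M1+M2)/6=31/26
seg 2: a=2, c=M2/2=-45/26, d=(M3−M2)/(6·2)=15/52, b=Δ2−h2·(2M2+M3)/6=-5/26
t_q=17/4 → seg 1, τ=9/4; S=-4+31/26·τ+33/26·τ²+-1/3·τ³=1091/832

  seg 0: a=-3 b=-35/26 c=0 d=11/52
  seg 1: a=-4 b=31/26 c=33/26 d=-1/3
  seg 2: a=2 b=-5/26 c=-45/26 d=15/52
S(17/4) = 1091/832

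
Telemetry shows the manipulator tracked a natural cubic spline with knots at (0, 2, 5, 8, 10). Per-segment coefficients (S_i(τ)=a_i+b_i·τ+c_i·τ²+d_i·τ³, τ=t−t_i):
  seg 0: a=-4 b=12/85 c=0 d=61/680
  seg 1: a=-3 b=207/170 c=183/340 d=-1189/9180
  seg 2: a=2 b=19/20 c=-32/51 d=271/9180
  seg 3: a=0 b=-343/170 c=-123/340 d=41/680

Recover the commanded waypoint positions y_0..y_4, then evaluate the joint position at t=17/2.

y_0=-4 y_1=-3 y_2=2 y_3=0 y_4=-5
S(17/2) = -5939/5440

y_0 = S_0(0) = a_0 = -4
y_1 = S_1(0) = a_1 = -3
y_2 = S_2(0) = a_2 = 2
y_3 = S_3(0) = a_3 = 0
y_4 = S_3(2) = -5
t_q=17/2 is in segment 3 (τ=1/2); S_3(τ)=-5939/5440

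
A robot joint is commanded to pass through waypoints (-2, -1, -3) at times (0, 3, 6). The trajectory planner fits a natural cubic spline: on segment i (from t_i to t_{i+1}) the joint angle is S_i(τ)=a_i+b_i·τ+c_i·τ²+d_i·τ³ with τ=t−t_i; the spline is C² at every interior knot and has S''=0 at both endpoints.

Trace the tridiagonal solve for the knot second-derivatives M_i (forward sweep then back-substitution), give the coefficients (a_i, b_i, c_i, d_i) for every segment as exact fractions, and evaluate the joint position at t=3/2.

Δ: Δ0=1/3, Δ1=-2/3
row 1: diag=12, rhs=-6; c'=1/4, d'=-1/2
back: M1=-1/2
M: M0=0, M1=-1/2, M2=0
seg 0: a=-2, c=M0/2=0, d=(M1−M0)/(6·3)=-1/36, b=Δ0−h0·(2M0+M1)/6=7/12
seg 1: a=-1, c=M1/2=-1/4, d=(M2−M1)/(6·3)=1/36, b=Δ1−h1·(2M1+M2)/6=-1/6
t_q=3/2 → seg 0, τ=3/2; S=-2+7/12·τ+0·τ²+-1/36·τ³=-39/32

  seg 0: a=-2 b=7/12 c=0 d=-1/36
  seg 1: a=-1 b=-1/6 c=-1/4 d=1/36
S(3/2) = -39/32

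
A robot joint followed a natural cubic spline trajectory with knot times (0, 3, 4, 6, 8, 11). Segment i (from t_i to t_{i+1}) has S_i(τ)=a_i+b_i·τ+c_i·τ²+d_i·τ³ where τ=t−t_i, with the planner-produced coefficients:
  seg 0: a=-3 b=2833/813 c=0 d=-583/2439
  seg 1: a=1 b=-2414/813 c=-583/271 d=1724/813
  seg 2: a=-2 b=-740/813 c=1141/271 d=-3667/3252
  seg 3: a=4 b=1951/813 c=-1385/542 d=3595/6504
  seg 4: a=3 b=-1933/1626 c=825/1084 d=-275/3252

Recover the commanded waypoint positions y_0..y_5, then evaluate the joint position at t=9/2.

y_0 = S_0(0) = a_0 = -3
y_1 = S_1(0) = a_1 = 1
y_2 = S_2(0) = a_2 = -2
y_3 = S_3(0) = a_3 = 4
y_4 = S_4(0) = a_4 = 3
y_5 = S_4(3) = 4
t_q=9/2 is in segment 2 (τ=1/2); S_2(τ)=-13385/8672

y_0=-3 y_1=1 y_2=-2 y_3=4 y_4=3 y_5=4
S(9/2) = -13385/8672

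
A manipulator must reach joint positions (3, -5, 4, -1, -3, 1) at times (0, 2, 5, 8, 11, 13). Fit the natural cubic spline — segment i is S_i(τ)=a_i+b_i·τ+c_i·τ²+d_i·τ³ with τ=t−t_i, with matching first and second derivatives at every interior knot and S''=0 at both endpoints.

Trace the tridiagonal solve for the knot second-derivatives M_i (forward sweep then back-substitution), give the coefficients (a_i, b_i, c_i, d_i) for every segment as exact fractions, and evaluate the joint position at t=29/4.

  seg 0: a=3 b=-22072/3807 c=0 d=1711/3807
  seg 1: a=-5 b=-1540/3807 c=3422/1269 d=-17837/34263
  seg 2: a=4 b=6545/3807 c=-7571/3807 d=209/729
  seg 3: a=-1 b=-9412/3807 c=2252/3807 d=118/34263
  seg 4: a=-3 b=4454/3807 c=790/1269 d=-395/3807
S(29/4) = 28859/27072

Δ: Δ0=-4, Δ1=3, Δ2=-5/3, Δ3=-2/3, Δ4=2
row 1: diag=10, rhs=42; c'=3/10, d'=21/5
row 2: denom=12−3·3/10=111/10; d'=(-28−3·21/5)/(111/10)=-406/111
row 3: denom=12−3·10/37=414/37; d'=(6−3·-406/111)/(414/37)=314/207
row 4: denom=10−3·37/138=423/46; d'=(16−3·314/207)/(423/46)=1580/1269
back: M4=1580/1269
back: M3=314/207−37/138·1580/1269=4504/3807
back: M2=-406/111−10/37·4504/3807=-15142/3807
back: M1=21/5−3/10·-15142/3807=6844/1269
M: M0=0, M1=6844/1269, M2=-15142/3807, M3=4504/3807, M4=1580/1269, M5=0
seg 0: a=3, c=M0/2=0, d=(M1−M0)/(6·2)=1711/3807, b=Δ0−h0·(2M0+M1)/6=-22072/3807
seg 1: a=-5, c=M1/2=3422/1269, d=(M2−M1)/(6·3)=-17837/34263, b=Δ1−h1·(2M1+M2)/6=-1540/3807
seg 2: a=4, c=M2/2=-7571/3807, d=(M3−M2)/(6·3)=209/729, b=Δ2−h2·(2M2+M3)/6=6545/3807
seg 3: a=-1, c=M3/2=2252/3807, d=(M4−M3)/(6·3)=118/34263, b=Δ3−h3·(2M3+M4)/6=-9412/3807
seg 4: a=-3, c=M4/2=790/1269, d=(M5−M4)/(6·2)=-395/3807, b=Δ4−h4·(2M4+M5)/6=4454/3807
t_q=29/4 → seg 2, τ=9/4; S=4+6545/3807·τ+-7571/3807·τ²+209/729·τ³=28859/27072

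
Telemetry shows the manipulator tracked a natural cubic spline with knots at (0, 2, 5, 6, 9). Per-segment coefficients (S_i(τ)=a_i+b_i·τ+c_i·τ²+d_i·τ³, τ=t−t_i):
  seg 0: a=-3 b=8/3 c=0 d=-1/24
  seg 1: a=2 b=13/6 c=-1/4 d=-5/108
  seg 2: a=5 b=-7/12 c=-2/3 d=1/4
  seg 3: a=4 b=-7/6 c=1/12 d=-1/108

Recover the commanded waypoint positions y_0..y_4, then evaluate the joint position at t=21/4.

y_0=-3 y_1=2 y_2=5 y_3=4 y_4=1
S(21/4) = 1233/256

y_0 = S_0(0) = a_0 = -3
y_1 = S_1(0) = a_1 = 2
y_2 = S_2(0) = a_2 = 5
y_3 = S_3(0) = a_3 = 4
y_4 = S_3(3) = 1
t_q=21/4 is in segment 2 (τ=1/4); S_2(τ)=1233/256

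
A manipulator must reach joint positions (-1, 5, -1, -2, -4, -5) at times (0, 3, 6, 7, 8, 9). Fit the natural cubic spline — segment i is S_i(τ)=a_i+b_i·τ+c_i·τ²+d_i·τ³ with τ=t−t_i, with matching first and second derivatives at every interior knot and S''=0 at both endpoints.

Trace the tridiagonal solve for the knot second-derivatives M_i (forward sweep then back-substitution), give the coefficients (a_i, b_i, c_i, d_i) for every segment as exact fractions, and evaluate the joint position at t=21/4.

  seg 0: a=-1 b=1362/419 c=0 d=-524/3771
  seg 1: a=5 b=-210/419 c=-524/419 d=944/3771
  seg 2: a=-1 b=-522/419 c=420/419 d=-317/419
  seg 3: a=-2 b=-633/419 c=-531/419 d=326/419
  seg 4: a=-4 b=-717/419 c=447/419 d=-149/419
S(21/4) = 329/838

Δ: Δ0=2, Δ1=-2, Δ2=-1, Δ3=-2, Δ4=-1
row 1: diag=12, rhs=-24; c'=1/4, d'=-2
row 2: denom=8−3·1/4=29/4; d'=(6−3·-2)/(29/4)=48/29
row 3: denom=4−1·4/29=112/29; d'=(-6−1·48/29)/(112/29)=-111/56
row 4: denom=4−1·29/112=419/112; d'=(6−1·-111/56)/(419/112)=894/419
back: M4=894/419
back: M3=-111/56−29/112·894/419=-1062/419
back: M2=48/29−4/29·-1062/419=840/419
back: M1=-2−1/4·840/419=-1048/419
M: M0=0, M1=-1048/419, M2=840/419, M3=-1062/419, M4=894/419, M5=0
seg 0: a=-1, c=M0/2=0, d=(M1−M0)/(6·3)=-524/3771, b=Δ0−h0·(2M0+M1)/6=1362/419
seg 1: a=5, c=M1/2=-524/419, d=(M2−M1)/(6·3)=944/3771, b=Δ1−h1·(2M1+M2)/6=-210/419
seg 2: a=-1, c=M2/2=420/419, d=(M3−M2)/(6·1)=-317/419, b=Δ2−h2·(2M2+M3)/6=-522/419
seg 3: a=-2, c=M3/2=-531/419, d=(M4−M3)/(6·1)=326/419, b=Δ3−h3·(2M3+M4)/6=-633/419
seg 4: a=-4, c=M4/2=447/419, d=(M5−M4)/(6·1)=-149/419, b=Δ4−h4·(2M4+M5)/6=-717/419
t_q=21/4 → seg 1, τ=9/4; S=5+-210/419·τ+-524/419·τ²+944/3771·τ³=329/838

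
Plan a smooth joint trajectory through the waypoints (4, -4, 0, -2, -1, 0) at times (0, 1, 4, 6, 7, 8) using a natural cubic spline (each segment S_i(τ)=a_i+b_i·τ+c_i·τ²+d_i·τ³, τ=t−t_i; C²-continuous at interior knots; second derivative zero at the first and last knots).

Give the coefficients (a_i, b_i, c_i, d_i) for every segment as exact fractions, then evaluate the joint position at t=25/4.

  seg 0: a=4 b=-42739/4515 c=0 d=6619/4515
  seg 1: a=-4 b=-22882/4515 c=6619/1505 d=-10223/13545
  seg 2: a=0 b=4253/4515 c=-3604/1505 d=3214/4515
  seg 3: a=-2 b=-61/645 c=2824/1505 d=-706/903
  seg 4: a=-1 b=5927/4515 c=-706/1505 d=706/4515
S(25/4) = -92399/48160

Δ: Δ0=-8, Δ1=4/3, Δ2=-1, Δ3=1, Δ4=1
row 1: diag=8, rhs=56; c'=3/8, d'=7
row 2: denom=10−3·3/8=71/8; d'=(-14−3·7)/(71/8)=-280/71
row 3: denom=6−2·16/71=394/71; d'=(12−2·-280/71)/(394/71)=706/197
row 4: denom=4−1·71/394=1505/394; d'=(0−1·706/197)/(1505/394)=-1412/1505
back: M4=-1412/1505
back: M3=706/197−71/394·-1412/1505=5648/1505
back: M2=-280/71−16/71·5648/1505=-7208/1505
back: M1=7−3/8·-7208/1505=13238/1505
M: M0=0, M1=13238/1505, M2=-7208/1505, M3=5648/1505, M4=-1412/1505, M5=0
seg 0: a=4, c=M0/2=0, d=(M1−M0)/(6·1)=6619/4515, b=Δ0−h0·(2M0+M1)/6=-42739/4515
seg 1: a=-4, c=M1/2=6619/1505, d=(M2−M1)/(6·3)=-10223/13545, b=Δ1−h1·(2M1+M2)/6=-22882/4515
seg 2: a=0, c=M2/2=-3604/1505, d=(M3−M2)/(6·2)=3214/4515, b=Δ2−h2·(2M2+M3)/6=4253/4515
seg 3: a=-2, c=M3/2=2824/1505, d=(M4−M3)/(6·1)=-706/903, b=Δ3−h3·(2M3+M4)/6=-61/645
seg 4: a=-1, c=M4/2=-706/1505, d=(M5−M4)/(6·1)=706/4515, b=Δ4−h4·(2M4+M5)/6=5927/4515
t_q=25/4 → seg 3, τ=1/4; S=-2+-61/645·τ+2824/1505·τ²+-706/903·τ³=-92399/48160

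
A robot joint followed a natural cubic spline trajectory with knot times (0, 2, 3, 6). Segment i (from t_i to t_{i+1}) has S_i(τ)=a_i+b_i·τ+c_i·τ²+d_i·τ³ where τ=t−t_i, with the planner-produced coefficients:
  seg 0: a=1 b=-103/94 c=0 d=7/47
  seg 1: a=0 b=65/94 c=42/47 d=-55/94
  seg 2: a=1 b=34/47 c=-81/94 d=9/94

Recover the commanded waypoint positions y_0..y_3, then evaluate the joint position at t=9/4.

y_0=1 y_1=0 y_2=1 y_3=-2
S(9/4) = 1321/6016

y_0 = S_0(0) = a_0 = 1
y_1 = S_1(0) = a_1 = 0
y_2 = S_2(0) = a_2 = 1
y_3 = S_2(3) = -2
t_q=9/4 is in segment 1 (τ=1/4); S_1(τ)=1321/6016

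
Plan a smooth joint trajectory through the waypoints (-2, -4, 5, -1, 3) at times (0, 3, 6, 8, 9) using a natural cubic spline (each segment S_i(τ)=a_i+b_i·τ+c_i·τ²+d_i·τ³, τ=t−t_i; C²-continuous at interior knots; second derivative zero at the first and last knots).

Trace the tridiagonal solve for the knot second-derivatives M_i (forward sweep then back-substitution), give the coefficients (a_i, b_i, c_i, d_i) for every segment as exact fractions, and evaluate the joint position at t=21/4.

  seg 0: a=-2 b=-739/309 c=0 d=533/2781
  seg 1: a=-4 b=860/309 c=533/309 d=-1532/2781
  seg 2: a=5 b=-538/309 c=-333/103 d=1609/1236
  seg 3: a=-1 b=293/309 c=943/206 d=-943/618
S(21/4) = 3889/824

Δ: Δ0=-2/3, Δ1=3, Δ2=-3, Δ3=4
row 1: diag=12, rhs=22; c'=1/4, d'=11/6
row 2: denom=10−3·1/4=37/4; d'=(-36−3·11/6)/(37/4)=-166/37
row 3: denom=6−2·8/37=206/37; d'=(42−2·-166/37)/(206/37)=943/103
back: M3=943/103
back: M2=-166/37−8/37·943/103=-666/103
back: M1=11/6−1/4·-666/103=1066/309
M: M0=0, M1=1066/309, M2=-666/103, M3=943/103, M4=0
seg 0: a=-2, c=M0/2=0, d=(M1−M0)/(6·3)=533/2781, b=Δ0−h0·(2M0+M1)/6=-739/309
seg 1: a=-4, c=M1/2=533/309, d=(M2−M1)/(6·3)=-1532/2781, b=Δ1−h1·(2M1+M2)/6=860/309
seg 2: a=5, c=M2/2=-333/103, d=(M3−M2)/(6·2)=1609/1236, b=Δ2−h2·(2M2+M3)/6=-538/309
seg 3: a=-1, c=M3/2=943/206, d=(M4−M3)/(6·1)=-943/618, b=Δ3−h3·(2M3+M4)/6=293/309
t_q=21/4 → seg 1, τ=9/4; S=-4+860/309·τ+533/309·τ²+-1532/2781·τ³=3889/824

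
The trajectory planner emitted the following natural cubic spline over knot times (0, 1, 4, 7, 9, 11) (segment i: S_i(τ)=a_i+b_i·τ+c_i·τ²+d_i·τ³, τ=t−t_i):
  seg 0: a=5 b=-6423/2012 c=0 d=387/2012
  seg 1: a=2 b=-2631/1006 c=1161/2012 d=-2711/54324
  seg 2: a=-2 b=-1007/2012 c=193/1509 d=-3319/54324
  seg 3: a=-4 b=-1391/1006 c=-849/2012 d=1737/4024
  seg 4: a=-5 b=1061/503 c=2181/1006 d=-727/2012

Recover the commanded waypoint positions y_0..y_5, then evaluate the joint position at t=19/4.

y_0=5 y_1=2 y_2=-2 y_3=-4 y_4=-5 y_5=5
S(19/4) = -299927/128768

y_0 = S_0(0) = a_0 = 5
y_1 = S_1(0) = a_1 = 2
y_2 = S_2(0) = a_2 = -2
y_3 = S_3(0) = a_3 = -4
y_4 = S_4(0) = a_4 = -5
y_5 = S_4(2) = 5
t_q=19/4 is in segment 2 (τ=3/4); S_2(τ)=-299927/128768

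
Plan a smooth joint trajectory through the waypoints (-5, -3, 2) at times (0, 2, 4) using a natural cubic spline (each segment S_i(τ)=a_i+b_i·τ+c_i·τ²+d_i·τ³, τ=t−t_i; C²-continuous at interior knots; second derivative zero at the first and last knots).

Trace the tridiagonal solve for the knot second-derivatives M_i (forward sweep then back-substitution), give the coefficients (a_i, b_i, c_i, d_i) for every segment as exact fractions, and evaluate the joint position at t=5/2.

  seg 0: a=-5 b=5/8 c=0 d=3/32
  seg 1: a=-3 b=7/4 c=9/16 d=-3/32
S(5/2) = -511/256

Δ: Δ0=1, Δ1=5/2
row 1: diag=8, rhs=9; c'=1/4, d'=9/8
back: M1=9/8
M: M0=0, M1=9/8, M2=0
seg 0: a=-5, c=M0/2=0, d=(M1−M0)/(6·2)=3/32, b=Δ0−h0·(2M0+M1)/6=5/8
seg 1: a=-3, c=M1/2=9/16, d=(M2−M1)/(6·2)=-3/32, b=Δ1−h1·(2M1+M2)/6=7/4
t_q=5/2 → seg 1, τ=1/2; S=-3+7/4·τ+9/16·τ²+-3/32·τ³=-511/256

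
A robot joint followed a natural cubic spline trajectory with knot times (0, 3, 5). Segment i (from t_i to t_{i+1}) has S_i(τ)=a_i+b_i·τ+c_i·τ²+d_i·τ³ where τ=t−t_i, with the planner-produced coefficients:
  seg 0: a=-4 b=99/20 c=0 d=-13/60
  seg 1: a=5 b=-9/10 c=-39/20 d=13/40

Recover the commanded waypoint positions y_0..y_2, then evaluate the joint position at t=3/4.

y_0=-4 y_1=5 y_2=-2
S(3/4) = -97/256

y_0 = S_0(0) = a_0 = -4
y_1 = S_1(0) = a_1 = 5
y_2 = S_1(2) = -2
t_q=3/4 is in segment 0 (τ=3/4); S_0(τ)=-97/256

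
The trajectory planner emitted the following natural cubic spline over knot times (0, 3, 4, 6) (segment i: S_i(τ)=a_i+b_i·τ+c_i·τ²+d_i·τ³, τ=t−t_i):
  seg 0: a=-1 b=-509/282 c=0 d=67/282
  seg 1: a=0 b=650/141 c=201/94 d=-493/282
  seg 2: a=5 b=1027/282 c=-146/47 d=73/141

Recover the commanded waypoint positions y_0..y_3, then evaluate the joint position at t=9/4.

y_0=-1 y_1=0 y_2=5 y_3=4
S(9/4) = -14167/6016

y_0 = S_0(0) = a_0 = -1
y_1 = S_1(0) = a_1 = 0
y_2 = S_2(0) = a_2 = 5
y_3 = S_2(2) = 4
t_q=9/4 is in segment 0 (τ=9/4); S_0(τ)=-14167/6016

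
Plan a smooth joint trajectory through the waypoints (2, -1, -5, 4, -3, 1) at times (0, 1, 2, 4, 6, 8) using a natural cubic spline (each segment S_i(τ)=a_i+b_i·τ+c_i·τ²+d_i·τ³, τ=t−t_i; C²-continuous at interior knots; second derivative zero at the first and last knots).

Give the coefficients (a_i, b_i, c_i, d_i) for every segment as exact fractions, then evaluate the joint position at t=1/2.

Δ: Δ0=-3, Δ1=-4, Δ2=9/2, Δ3=-7/2, Δ4=2
row 1: diag=4, rhs=-6; c'=1/4, d'=-3/2
row 2: denom=6−1·1/4=23/4; d'=(51−1·-3/2)/(23/4)=210/23
row 3: denom=8−2·8/23=168/23; d'=(-48−2·210/23)/(168/23)=-127/14
row 4: denom=8−2·23/84=313/42; d'=(33−2·-127/14)/(313/42)=2148/313
back: M4=2148/313
back: M3=-127/14−23/84·2148/313=-6855/626
back: M2=210/23−8/23·-6855/626=4050/313
back: M1=-3/2−1/4·4050/313=-1482/313
M: M0=0, M1=-1482/313, M2=4050/313, M3=-6855/626, M4=2148/313, M5=0
seg 0: a=2, c=M0/2=0, d=(M1−M0)/(6·1)=-247/313, b=Δ0−h0·(2M0+M1)/6=-692/313
seg 1: a=-1, c=M1/2=-741/313, d=(M2−M1)/(6·1)=922/313, b=Δ1−h1·(2M1+M2)/6=-1433/313
seg 2: a=-5, c=M2/2=2025/313, d=(M3−M2)/(6·2)=-4985/2504, b=Δ2−h2·(2M2+M3)/6=-149/313
seg 3: a=4, c=M3/2=-6855/1252, d=(M4−M3)/(6·2)=3717/2504, b=Δ3−h3·(2M3+M4)/6=947/626
seg 4: a=-3, c=M4/2=1074/313, d=(M5−M4)/(6·2)=-179/313, b=Δ4−h4·(2M4+M5)/6=-806/313
t_q=1/2 → seg 0, τ=1/2; S=2+-692/313·τ+0·τ²+-247/313·τ³=1993/2504

  seg 0: a=2 b=-692/313 c=0 d=-247/313
  seg 1: a=-1 b=-1433/313 c=-741/313 d=922/313
  seg 2: a=-5 b=-149/313 c=2025/313 d=-4985/2504
  seg 3: a=4 b=947/626 c=-6855/1252 d=3717/2504
  seg 4: a=-3 b=-806/313 c=1074/313 d=-179/313
S(1/2) = 1993/2504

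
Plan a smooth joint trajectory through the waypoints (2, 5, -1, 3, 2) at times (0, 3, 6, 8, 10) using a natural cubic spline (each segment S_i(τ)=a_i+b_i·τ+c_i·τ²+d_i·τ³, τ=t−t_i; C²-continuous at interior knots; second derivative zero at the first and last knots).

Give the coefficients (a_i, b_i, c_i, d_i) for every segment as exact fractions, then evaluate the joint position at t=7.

Δ: Δ0=1, Δ1=-2, Δ2=2, Δ3=-1/2
row 1: diag=12, rhs=-18; c'=1/4, d'=-3/2
row 2: denom=10−3·1/4=37/4; d'=(24−3·-3/2)/(37/4)=114/37
row 3: denom=8−2·8/37=280/37; d'=(-15−2·114/37)/(280/37)=-783/280
back: M3=-783/280
back: M2=114/37−8/37·-783/280=129/35
back: M1=-3/2−1/4·129/35=-339/140
M: M0=0, M1=-339/140, M2=129/35, M3=-783/280, M4=0
seg 0: a=2, c=M0/2=0, d=(M1−M0)/(6·3)=-113/840, b=Δ0−h0·(2M0+M1)/6=619/280
seg 1: a=5, c=M1/2=-339/280, d=(M2−M1)/(6·3)=19/56, b=Δ1−h1·(2M1+M2)/6=-199/140
seg 2: a=-1, c=M2/2=129/70, d=(M3−M2)/(6·2)=-121/224, b=Δ2−h2·(2M2+M3)/6=19/40
seg 3: a=3, c=M3/2=-783/560, d=(M4−M3)/(6·2)=261/1120, b=Δ3−h3·(2M3+M4)/6=191/140
t_q=7 → seg 2, τ=1; S=-1+19/40·τ+129/70·τ²+-121/224·τ³=871/1120

  seg 0: a=2 b=619/280 c=0 d=-113/840
  seg 1: a=5 b=-199/140 c=-339/280 d=19/56
  seg 2: a=-1 b=19/40 c=129/70 d=-121/224
  seg 3: a=3 b=191/140 c=-783/560 d=261/1120
S(7) = 871/1120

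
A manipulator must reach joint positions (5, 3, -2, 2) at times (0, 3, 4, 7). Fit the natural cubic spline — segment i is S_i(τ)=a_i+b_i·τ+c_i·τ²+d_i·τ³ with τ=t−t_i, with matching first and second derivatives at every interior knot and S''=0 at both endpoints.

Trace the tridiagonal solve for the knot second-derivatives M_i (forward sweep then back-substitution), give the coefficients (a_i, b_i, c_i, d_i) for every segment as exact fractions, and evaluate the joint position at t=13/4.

  seg 0: a=5 b=9/7 c=0 d=-41/189
  seg 1: a=3 b=-32/7 c=-41/21 d=32/21
  seg 2: a=-2 b=-82/21 c=55/21 d=-55/189
S(13/4) = 197/112

Δ: Δ0=-2/3, Δ1=-5, Δ2=4/3
row 1: diag=8, rhs=-26; c'=1/8, d'=-13/4
row 2: denom=8−1·1/8=63/8; d'=(38−1·-13/4)/(63/8)=110/21
back: M2=110/21
back: M1=-13/4−1/8·110/21=-82/21
M: M0=0, M1=-82/21, M2=110/21, M3=0
seg 0: a=5, c=M0/2=0, d=(M1−M0)/(6·3)=-41/189, b=Δ0−h0·(2M0+M1)/6=9/7
seg 1: a=3, c=M1/2=-41/21, d=(M2−M1)/(6·1)=32/21, b=Δ1−h1·(2M1+M2)/6=-32/7
seg 2: a=-2, c=M2/2=55/21, d=(M3−M2)/(6·3)=-55/189, b=Δ2−h2·(2M2+M3)/6=-82/21
t_q=13/4 → seg 1, τ=1/4; S=3+-32/7·τ+-41/21·τ²+32/21·τ³=197/112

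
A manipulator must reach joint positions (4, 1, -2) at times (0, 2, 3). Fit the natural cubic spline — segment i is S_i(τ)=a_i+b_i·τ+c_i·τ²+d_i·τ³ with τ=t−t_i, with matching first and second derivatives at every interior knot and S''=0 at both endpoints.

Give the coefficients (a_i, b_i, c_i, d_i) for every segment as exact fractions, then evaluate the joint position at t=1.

  seg 0: a=4 b=-1 c=0 d=-1/8
  seg 1: a=1 b=-5/2 c=-3/4 d=1/4
S(1) = 23/8

Δ: Δ0=-3/2, Δ1=-3
row 1: diag=6, rhs=-9; c'=1/6, d'=-3/2
back: M1=-3/2
M: M0=0, M1=-3/2, M2=0
seg 0: a=4, c=M0/2=0, d=(M1−M0)/(6·2)=-1/8, b=Δ0−h0·(2M0+M1)/6=-1
seg 1: a=1, c=M1/2=-3/4, d=(M2−M1)/(6·1)=1/4, b=Δ1−h1·(2M1+M2)/6=-5/2
t_q=1 → seg 0, τ=1; S=4+-1·τ+0·τ²+-1/8·τ³=23/8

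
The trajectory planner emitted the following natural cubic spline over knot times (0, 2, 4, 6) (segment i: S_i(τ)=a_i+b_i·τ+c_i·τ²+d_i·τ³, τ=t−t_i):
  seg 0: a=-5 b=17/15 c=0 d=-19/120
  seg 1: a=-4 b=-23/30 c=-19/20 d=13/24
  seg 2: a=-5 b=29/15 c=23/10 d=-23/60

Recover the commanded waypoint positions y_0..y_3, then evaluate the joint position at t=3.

y_0 = S_0(0) = a_0 = -5
y_1 = S_1(0) = a_1 = -4
y_2 = S_2(0) = a_2 = -5
y_3 = S_2(2) = 5
t_q=3 is in segment 1 (τ=1); S_1(τ)=-207/40

y_0=-5 y_1=-4 y_2=-5 y_3=5
S(3) = -207/40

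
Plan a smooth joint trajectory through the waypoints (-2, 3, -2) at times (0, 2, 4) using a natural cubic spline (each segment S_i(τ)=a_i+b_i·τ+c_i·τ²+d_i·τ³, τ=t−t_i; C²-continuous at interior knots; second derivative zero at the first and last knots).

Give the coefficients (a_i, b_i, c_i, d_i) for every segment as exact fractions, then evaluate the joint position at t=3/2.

  seg 0: a=-2 b=15/4 c=0 d=-5/16
  seg 1: a=3 b=0 c=-15/8 d=5/16
S(3/2) = 329/128

Δ: Δ0=5/2, Δ1=-5/2
row 1: diag=8, rhs=-30; c'=1/4, d'=-15/4
back: M1=-15/4
M: M0=0, M1=-15/4, M2=0
seg 0: a=-2, c=M0/2=0, d=(M1−M0)/(6·2)=-5/16, b=Δ0−h0·(2M0+M1)/6=15/4
seg 1: a=3, c=M1/2=-15/8, d=(M2−M1)/(6·2)=5/16, b=Δ1−h1·(2M1+M2)/6=0
t_q=3/2 → seg 0, τ=3/2; S=-2+15/4·τ+0·τ²+-5/16·τ³=329/128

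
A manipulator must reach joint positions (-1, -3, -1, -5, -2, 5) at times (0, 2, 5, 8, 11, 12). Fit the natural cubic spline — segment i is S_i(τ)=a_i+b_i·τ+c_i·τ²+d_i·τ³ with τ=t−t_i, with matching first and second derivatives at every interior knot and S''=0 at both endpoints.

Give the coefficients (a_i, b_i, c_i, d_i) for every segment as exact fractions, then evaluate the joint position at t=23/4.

  seg 0: a=-1 b=-4411/2979 c=0 d=358/2979
  seg 1: a=-3 b=-115/2979 c=716/993 d=-4343/26811
  seg 2: a=-1 b=-256/2979 c=-2195/2979 d=2869/26811
  seg 3: a=-5 b=-4819/2979 c=674/2979 d=5776/26811
  seg 4: a=-2 b=16553/2979 c=2150/993 d=-2150/2979
S(23/4) = -30373/21184

Δ: Δ0=-1, Δ1=2/3, Δ2=-4/3, Δ3=1, Δ4=7
row 1: diag=10, rhs=10; c'=3/10, d'=1
row 2: denom=12−3·3/10=111/10; d'=(-12−3·1)/(111/10)=-50/37
row 3: denom=12−3·10/37=414/37; d'=(14−3·-50/37)/(414/37)=334/207
row 4: denom=8−3·37/138=331/46; d'=(36−3·334/207)/(331/46)=4300/993
back: M4=4300/993
back: M3=334/207−37/138·4300/993=1348/2979
back: M2=-50/37−10/37·1348/2979=-4390/2979
back: M1=1−3/10·-4390/2979=1432/993
M: M0=0, M1=1432/993, M2=-4390/2979, M3=1348/2979, M4=4300/993, M5=0
seg 0: a=-1, c=M0/2=0, d=(M1−M0)/(6·2)=358/2979, b=Δ0−h0·(2M0+M1)/6=-4411/2979
seg 1: a=-3, c=M1/2=716/993, d=(M2−M1)/(6·3)=-4343/26811, b=Δ1−h1·(2M1+M2)/6=-115/2979
seg 2: a=-1, c=M2/2=-2195/2979, d=(M3−M2)/(6·3)=2869/26811, b=Δ2−h2·(2M2+M3)/6=-256/2979
seg 3: a=-5, c=M3/2=674/2979, d=(M4−M3)/(6·3)=5776/26811, b=Δ3−h3·(2M3+M4)/6=-4819/2979
seg 4: a=-2, c=M4/2=2150/993, d=(M5−M4)/(6·1)=-2150/2979, b=Δ4−h4·(2M4+M5)/6=16553/2979
t_q=23/4 → seg 2, τ=3/4; S=-1+-256/2979·τ+-2195/2979·τ²+2869/26811·τ³=-30373/21184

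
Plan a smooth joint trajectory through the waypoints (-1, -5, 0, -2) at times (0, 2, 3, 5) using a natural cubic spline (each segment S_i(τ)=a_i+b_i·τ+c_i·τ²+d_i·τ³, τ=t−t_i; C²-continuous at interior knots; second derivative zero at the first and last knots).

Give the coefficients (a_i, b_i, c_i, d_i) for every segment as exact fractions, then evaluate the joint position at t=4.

  seg 0: a=-1 b=-166/35 c=0 d=24/35
  seg 1: a=-5 b=122/35 c=144/35 d=-13/5
  seg 2: a=0 b=137/35 c=-129/35 d=43/70
S(4) = 59/70

Δ: Δ0=-2, Δ1=5, Δ2=-1
row 1: diag=6, rhs=42; c'=1/6, d'=7
row 2: denom=6−1·1/6=35/6; d'=(-36−1·7)/(35/6)=-258/35
back: M2=-258/35
back: M1=7−1/6·-258/35=288/35
M: M0=0, M1=288/35, M2=-258/35, M3=0
seg 0: a=-1, c=M0/2=0, d=(M1−M0)/(6·2)=24/35, b=Δ0−h0·(2M0+M1)/6=-166/35
seg 1: a=-5, c=M1/2=144/35, d=(M2−M1)/(6·1)=-13/5, b=Δ1−h1·(2M1+M2)/6=122/35
seg 2: a=0, c=M2/2=-129/35, d=(M3−M2)/(6·2)=43/70, b=Δ2−h2·(2M2+M3)/6=137/35
t_q=4 → seg 2, τ=1; S=0+137/35·τ+-129/35·τ²+43/70·τ³=59/70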